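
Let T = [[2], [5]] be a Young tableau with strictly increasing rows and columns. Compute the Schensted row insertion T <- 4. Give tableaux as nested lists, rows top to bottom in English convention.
[[2, 4], [5]]

4 is larger than every entry of row 1, so it is appended to row 1. The new tableau is [[2, 4], [5]].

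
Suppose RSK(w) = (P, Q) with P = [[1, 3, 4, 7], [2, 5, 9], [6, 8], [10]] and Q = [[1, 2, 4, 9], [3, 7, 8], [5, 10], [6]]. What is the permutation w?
Reverse RSK: for i = n, n-1, ..., 1, locate i in Q, remove the corresponding corner cell from P, and reverse-bump its entry up through P; the value ejected from row 1 is w(i).

So w = 6 10 8 9 2 1 3 5 7 4.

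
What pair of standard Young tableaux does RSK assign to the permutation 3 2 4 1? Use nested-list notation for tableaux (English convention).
Insert each entry of the permutation into P by Schensted row insertion, recording in Q the position of each new cell.

After inserting 3: P = [[3]].
After inserting 2: P = [[2], [3]].
After inserting 4: P = [[2, 4], [3]].
After inserting 1: P = [[1, 4], [2], [3]].

So P = [[1, 4], [2], [3]], Q = [[1, 3], [2], [4]].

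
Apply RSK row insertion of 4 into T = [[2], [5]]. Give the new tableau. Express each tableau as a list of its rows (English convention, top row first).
4 is larger than every entry of row 1, so it is appended to row 1. The new tableau is [[2, 4], [5]].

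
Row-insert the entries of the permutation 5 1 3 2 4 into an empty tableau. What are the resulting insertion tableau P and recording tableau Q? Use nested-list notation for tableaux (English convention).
P = [[1, 2, 4], [3], [5]], Q = [[1, 3, 5], [2], [4]]

Insert each entry of the permutation into P by Schensted row insertion, recording in Q the position of each new cell.

Insert 5: appended to row 1. P = [[5]].
Insert 1: 1 bumps 5 from row 1; 5 starts row 2. P = [[1], [5]].
Insert 3: appended to row 1. P = [[1, 3], [5]].
Insert 2: 2 bumps 3 from row 1; 3 bumps 5 from row 2; 5 starts row 3. P = [[1, 2], [3], [5]].
Insert 4: appended to row 1. P = [[1, 2, 4], [3], [5]].

So P = [[1, 2, 4], [3], [5]], Q = [[1, 3, 5], [2], [4]].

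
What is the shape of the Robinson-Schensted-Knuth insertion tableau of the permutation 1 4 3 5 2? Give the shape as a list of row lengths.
RSK row insertion gives P = [[1, 2, 5], [3], [4]], which has shape [3, 1, 1].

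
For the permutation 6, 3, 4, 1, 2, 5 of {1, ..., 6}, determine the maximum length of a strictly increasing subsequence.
3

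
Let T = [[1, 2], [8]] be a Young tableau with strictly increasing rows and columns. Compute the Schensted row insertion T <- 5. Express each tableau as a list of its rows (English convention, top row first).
5 is larger than every entry of row 1, so it is appended to row 1. The new tableau is [[1, 2, 5], [8]].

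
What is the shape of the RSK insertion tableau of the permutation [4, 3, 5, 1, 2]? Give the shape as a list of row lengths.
Row-insert each entry into an empty tableau.

After inserting 4: P = [[4]].
After inserting 3: P = [[3], [4]].
After inserting 5: P = [[3, 5], [4]].
After inserting 1: P = [[1, 5], [3], [4]].
After inserting 2: P = [[1, 2], [3, 5], [4]].

The final insertion tableau P = [[1, 2], [3, 5], [4]] has shape [2, 2, 1].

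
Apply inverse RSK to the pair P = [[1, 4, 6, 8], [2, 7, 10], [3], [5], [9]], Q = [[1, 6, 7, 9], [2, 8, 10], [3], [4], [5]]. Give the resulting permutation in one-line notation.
9 5 3 2 1 4 7 6 10 8

Reverse the RSK construction: for i from n down to 1, find the cell of Q containing i, remove the entry at that cell from P, and reverse-bump it up through P; the value ejected from row 1 is w(i).

Step i=10: Q has 10 at row 2, column 3; remove 10 from row 2 of P and reverse-bump: 10 enters row 1 and ejects 8. So w(10) = 8. P is now [[1, 4, 6, 10], [2, 7], [3], [5], [9]].
Step i=9: Q has 9 at row 1, column 4; remove that cell from P, ejecting 10. So w(9) = 10. P is now [[1, 4, 6], [2, 7], [3], [5], [9]].
Step i=8: Q has 8 at row 2, column 2; remove 7 from row 2 of P and reverse-bump: 7 enters row 1 and ejects 6. So w(8) = 6. P is now [[1, 4, 7], [2], [3], [5], [9]].
Step i=7: Q has 7 at row 1, column 3; remove that cell from P, ejecting 7. So w(7) = 7. P is now [[1, 4], [2], [3], [5], [9]].
Step i=6: Q has 6 at row 1, column 2; remove that cell from P, ejecting 4. So w(6) = 4. P is now [[1], [2], [3], [5], [9]].
Step i=5: Q has 5 at row 5, column 1; remove 9 from row 5 of P and reverse-bump: 9 enters row 4 and ejects 5; 5 enters row 3 and ejects 3; 3 enters row 2 and ejects 2; 2 enters row 1 and ejects 1. So w(5) = 1. P is now [[2], [3], [5], [9]].
Step i=4: Q has 4 at row 4, column 1; remove 9 from row 4 of P and reverse-bump: 9 enters row 3 and ejects 5; 5 enters row 2 and ejects 3; 3 enters row 1 and ejects 2. So w(4) = 2. P is now [[3], [5], [9]].
Step i=3: Q has 3 at row 3, column 1; remove 9 from row 3 of P and reverse-bump: 9 enters row 2 and ejects 5; 5 enters row 1 and ejects 3. So w(3) = 3. P is now [[5], [9]].
Step i=2: Q has 2 at row 2, column 1; remove 9 from row 2 of P and reverse-bump: 9 enters row 1 and ejects 5. So w(2) = 5. P is now [[9]].
Step i=1: Q has 1 at row 1, column 1; remove that cell from P, ejecting 9. So w(1) = 9. P is now [].

So w = 9 5 3 2 1 4 7 6 10 8.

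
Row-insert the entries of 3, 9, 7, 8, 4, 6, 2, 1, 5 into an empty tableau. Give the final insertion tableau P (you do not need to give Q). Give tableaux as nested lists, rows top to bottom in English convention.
P = [[1, 4, 5], [2, 6], [3, 8], [7], [9]]

Insert 3: appended to row 1. P = [[3]].
Insert 9: appended to row 1. P = [[3, 9]].
Insert 7: 7 bumps 9 from row 1; 9 starts row 2. P = [[3, 7], [9]].
Insert 8: appended to row 1. P = [[3, 7, 8], [9]].
Insert 4: 4 bumps 7 from row 1; 7 bumps 9 from row 2; 9 starts row 3. P = [[3, 4, 8], [7], [9]].
Insert 6: 6 bumps 8 from row 1; 8 appends to row 2. P = [[3, 4, 6], [7, 8], [9]].
Insert 2: 2 bumps 3 from row 1; 3 bumps 7 from row 2; 7 bumps 9 from row 3; 9 starts row 4. P = [[2, 4, 6], [3, 8], [7], [9]].
Insert 1: 1 bumps 2 from row 1; 2 bumps 3 from row 2; 3 bumps 7 from row 3; 7 bumps 9 from row 4; 9 starts row 5. P = [[1, 4, 6], [2, 8], [3], [7], [9]].
Insert 5: 5 bumps 6 from row 1; 6 bumps 8 from row 2; 8 appends to row 3. P = [[1, 4, 5], [2, 6], [3, 8], [7], [9]].

So P = [[1, 4, 5], [2, 6], [3, 8], [7], [9]].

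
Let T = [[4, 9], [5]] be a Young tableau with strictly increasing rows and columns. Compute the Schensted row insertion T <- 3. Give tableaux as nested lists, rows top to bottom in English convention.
[[3, 9], [4], [5]]

In row 1, 3 replaces 4 (the leftmost entry greater than 3); 4 is bumped to row 2. In row 2, 4 replaces 5 (the leftmost entry greater than 4); 5 is bumped to row 3. 5 starts a new row 3. The new tableau is [[3, 9], [4], [5]].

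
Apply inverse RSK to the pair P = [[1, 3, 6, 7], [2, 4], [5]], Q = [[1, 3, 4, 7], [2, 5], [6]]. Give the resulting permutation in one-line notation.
2 1 5 6 4 3 7

Reverse the RSK construction: for i from n down to 1, find the cell of Q containing i, remove the entry at that cell from P, and reverse-bump it up through P; the value ejected from row 1 is w(i).

Step i=7: Q has 7 at row 1, column 4; remove that cell from P, ejecting 7. So w(7) = 7. P is now [[1, 3, 6], [2, 4], [5]].
Step i=6: Q has 6 at row 3, column 1; remove 5 from row 3 of P and reverse-bump: 5 enters row 2 and ejects 4; 4 enters row 1 and ejects 3. So w(6) = 3. P is now [[1, 4, 6], [2, 5]].
Step i=5: Q has 5 at row 2, column 2; remove 5 from row 2 of P and reverse-bump: 5 enters row 1 and ejects 4. So w(5) = 4. P is now [[1, 5, 6], [2]].
Step i=4: Q has 4 at row 1, column 3; remove that cell from P, ejecting 6. So w(4) = 6. P is now [[1, 5], [2]].
Step i=3: Q has 3 at row 1, column 2; remove that cell from P, ejecting 5. So w(3) = 5. P is now [[1], [2]].
Step i=2: Q has 2 at row 2, column 1; remove 2 from row 2 of P and reverse-bump: 2 enters row 1 and ejects 1. So w(2) = 1. P is now [[2]].
Step i=1: Q has 1 at row 1, column 1; remove that cell from P, ejecting 2. So w(1) = 2. P is now [].

So w = 2 1 5 6 4 3 7.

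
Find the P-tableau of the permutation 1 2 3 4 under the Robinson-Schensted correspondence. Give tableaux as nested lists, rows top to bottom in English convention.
P = [[1, 2, 3, 4]]

Insert 1: appended to row 1. P = [[1]].
Insert 2: appended to row 1. P = [[1, 2]].
Insert 3: appended to row 1. P = [[1, 2, 3]].
Insert 4: appended to row 1. P = [[1, 2, 3, 4]].

So P = [[1, 2, 3, 4]].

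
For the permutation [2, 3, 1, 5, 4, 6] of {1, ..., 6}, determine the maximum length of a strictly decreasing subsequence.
2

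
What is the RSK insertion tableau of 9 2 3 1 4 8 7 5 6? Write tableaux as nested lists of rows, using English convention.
Insert 9: appended to row 1. P = [[9]].
Insert 2: 2 bumps 9 from row 1; 9 starts row 2. P = [[2], [9]].
Insert 3: appended to row 1. P = [[2, 3], [9]].
Insert 1: 1 bumps 2 from row 1; 2 bumps 9 from row 2; 9 starts row 3. P = [[1, 3], [2], [9]].
Insert 4: appended to row 1. P = [[1, 3, 4], [2], [9]].
Insert 8: appended to row 1. P = [[1, 3, 4, 8], [2], [9]].
Insert 7: 7 bumps 8 from row 1; 8 appends to row 2. P = [[1, 3, 4, 7], [2, 8], [9]].
Insert 5: 5 bumps 7 from row 1; 7 bumps 8 from row 2; 8 bumps 9 from row 3; 9 starts row 4. P = [[1, 3, 4, 5], [2, 7], [8], [9]].
Insert 6: appended to row 1. P = [[1, 3, 4, 5, 6], [2, 7], [8], [9]].

So P = [[1, 3, 4, 5, 6], [2, 7], [8], [9]].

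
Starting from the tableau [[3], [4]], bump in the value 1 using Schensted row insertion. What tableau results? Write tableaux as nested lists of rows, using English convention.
[[1], [3], [4]]

In row 1, 1 replaces 3 (the leftmost entry greater than 1); 3 is bumped to row 2. In row 2, 3 replaces 4 (the leftmost entry greater than 3); 4 is bumped to row 3. 4 starts a new row 3. The new tableau is [[1], [3], [4]].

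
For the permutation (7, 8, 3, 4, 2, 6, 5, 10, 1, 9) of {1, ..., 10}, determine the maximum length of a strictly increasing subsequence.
4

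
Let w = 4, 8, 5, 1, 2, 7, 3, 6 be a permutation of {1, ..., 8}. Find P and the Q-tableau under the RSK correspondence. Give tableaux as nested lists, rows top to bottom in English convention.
Insert each entry of the permutation into P by Schensted row insertion, recording in Q the position of each new cell.

Insert 4: appended to row 1. P = [[4]], Q = [[1]].
Insert 8: appended to row 1. P = [[4, 8]], Q = [[1, 2]].
Insert 5: 5 bumps 8 from row 1; 8 starts row 2. P = [[4, 5], [8]], Q = [[1, 2], [3]].
Insert 1: 1 bumps 4 from row 1; 4 bumps 8 from row 2; 8 starts row 3. P = [[1, 5], [4], [8]], Q = [[1, 2], [3], [4]].
Insert 2: 2 bumps 5 from row 1; 5 appends to row 2. P = [[1, 2], [4, 5], [8]], Q = [[1, 2], [3, 5], [4]].
Insert 7: appended to row 1. P = [[1, 2, 7], [4, 5], [8]], Q = [[1, 2, 6], [3, 5], [4]].
Insert 3: 3 bumps 7 from row 1; 7 appends to row 2. P = [[1, 2, 3], [4, 5, 7], [8]], Q = [[1, 2, 6], [3, 5, 7], [4]].
Insert 6: appended to row 1. P = [[1, 2, 3, 6], [4, 5, 7], [8]], Q = [[1, 2, 6, 8], [3, 5, 7], [4]].

So P = [[1, 2, 3, 6], [4, 5, 7], [8]], Q = [[1, 2, 6, 8], [3, 5, 7], [4]].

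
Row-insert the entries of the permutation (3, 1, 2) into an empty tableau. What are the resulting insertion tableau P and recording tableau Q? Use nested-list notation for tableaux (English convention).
Insert each entry of the permutation into P by Schensted row insertion, recording in Q the position of each new cell.

After inserting 3: P = [[3]].
After inserting 1: P = [[1], [3]].
After inserting 2: P = [[1, 2], [3]].

So P = [[1, 2], [3]], Q = [[1, 3], [2]].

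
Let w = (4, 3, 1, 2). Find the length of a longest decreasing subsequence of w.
3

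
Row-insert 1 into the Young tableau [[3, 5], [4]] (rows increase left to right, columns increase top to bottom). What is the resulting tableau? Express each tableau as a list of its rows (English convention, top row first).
In row 1, 1 replaces 3 (the leftmost entry greater than 1); 3 is bumped to row 2. In row 2, 3 replaces 4 (the leftmost entry greater than 3); 4 is bumped to row 3. 4 starts a new row 3. The new tableau is [[1, 5], [3], [4]].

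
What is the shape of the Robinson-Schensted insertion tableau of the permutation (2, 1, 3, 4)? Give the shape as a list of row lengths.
Row-insert each entry into an empty tableau.

After inserting 2: P = [[2]].
After inserting 1: P = [[1], [2]].
After inserting 3: P = [[1, 3], [2]].
After inserting 4: P = [[1, 3, 4], [2]].

The final insertion tableau P = [[1, 3, 4], [2]] has shape [3, 1].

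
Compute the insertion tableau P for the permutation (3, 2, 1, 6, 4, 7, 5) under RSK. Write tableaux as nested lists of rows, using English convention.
P = [[1, 4, 5], [2, 6, 7], [3]]

Insert 3: appended to row 1. P = [[3]].
Insert 2: 2 bumps 3 from row 1; 3 starts row 2. P = [[2], [3]].
Insert 1: 1 bumps 2 from row 1; 2 bumps 3 from row 2; 3 starts row 3. P = [[1], [2], [3]].
Insert 6: appended to row 1. P = [[1, 6], [2], [3]].
Insert 4: 4 bumps 6 from row 1; 6 appends to row 2. P = [[1, 4], [2, 6], [3]].
Insert 7: appended to row 1. P = [[1, 4, 7], [2, 6], [3]].
Insert 5: 5 bumps 7 from row 1; 7 appends to row 2. P = [[1, 4, 5], [2, 6, 7], [3]].

So P = [[1, 4, 5], [2, 6, 7], [3]].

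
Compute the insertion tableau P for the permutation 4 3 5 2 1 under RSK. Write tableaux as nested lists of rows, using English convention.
P = [[1, 5], [2], [3], [4]]

After inserting 4: P = [[4]].
After inserting 3: P = [[3], [4]].
After inserting 5: P = [[3, 5], [4]].
After inserting 2: P = [[2, 5], [3], [4]].
After inserting 1: P = [[1, 5], [2], [3], [4]].

So P = [[1, 5], [2], [3], [4]].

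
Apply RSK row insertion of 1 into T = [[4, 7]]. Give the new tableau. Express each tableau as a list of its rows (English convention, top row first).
[[1, 7], [4]]

In row 1, 1 replaces 4 (the leftmost entry greater than 1); 4 is bumped to row 2. 4 starts a new row 2. The new tableau is [[1, 7], [4]].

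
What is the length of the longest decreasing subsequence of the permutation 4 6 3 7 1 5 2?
3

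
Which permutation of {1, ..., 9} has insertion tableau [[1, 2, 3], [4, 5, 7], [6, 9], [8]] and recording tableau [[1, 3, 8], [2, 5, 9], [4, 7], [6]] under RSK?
8 6 9 4 5 1 2 7 3

Reverse RSK: for i = n, n-1, ..., 1, locate i in Q, remove the corresponding corner cell from P, and reverse-bump its entry up through P; the value ejected from row 1 is w(i).

So w = 8 6 9 4 5 1 2 7 3.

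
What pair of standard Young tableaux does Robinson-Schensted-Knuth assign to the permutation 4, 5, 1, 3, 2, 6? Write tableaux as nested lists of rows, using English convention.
Insert each entry of the permutation into P by Schensted row insertion, recording in Q the position of each new cell.

Insert 4: appended to row 1. P = [[4]].
Insert 5: appended to row 1. P = [[4, 5]].
Insert 1: 1 bumps 4 from row 1; 4 starts row 2. P = [[1, 5], [4]].
Insert 3: 3 bumps 5 from row 1; 5 appends to row 2. P = [[1, 3], [4, 5]].
Insert 2: 2 bumps 3 from row 1; 3 bumps 4 from row 2; 4 starts row 3. P = [[1, 2], [3, 5], [4]].
Insert 6: appended to row 1. P = [[1, 2, 6], [3, 5], [4]].

So P = [[1, 2, 6], [3, 5], [4]], Q = [[1, 2, 6], [3, 4], [5]].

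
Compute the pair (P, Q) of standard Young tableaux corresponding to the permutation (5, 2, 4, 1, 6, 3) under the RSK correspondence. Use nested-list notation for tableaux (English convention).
P = [[1, 3, 6], [2, 4], [5]], Q = [[1, 3, 5], [2, 6], [4]]

Insert each entry of the permutation into P by Schensted row insertion, recording in Q the position of each new cell.

Insert 5: appended to row 1. P = [[5]].
Insert 2: 2 bumps 5 from row 1; 5 starts row 2. P = [[2], [5]].
Insert 4: appended to row 1. P = [[2, 4], [5]].
Insert 1: 1 bumps 2 from row 1; 2 bumps 5 from row 2; 5 starts row 3. P = [[1, 4], [2], [5]].
Insert 6: appended to row 1. P = [[1, 4, 6], [2], [5]].
Insert 3: 3 bumps 4 from row 1; 4 appends to row 2. P = [[1, 3, 6], [2, 4], [5]].

So P = [[1, 3, 6], [2, 4], [5]], Q = [[1, 3, 5], [2, 6], [4]].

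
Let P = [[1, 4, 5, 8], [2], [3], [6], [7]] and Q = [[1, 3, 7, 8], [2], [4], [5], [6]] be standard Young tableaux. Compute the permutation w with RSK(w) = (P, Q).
Reverse the RSK construction: for i from n down to 1, find the cell of Q containing i, remove the entry at that cell from P, and reverse-bump it up through P; the value ejected from row 1 is w(i).

Step i=8: Q has 8 at row 1, column 4; remove that cell from P, ejecting 8. So w(8) = 8. P is now [[1, 4, 5], [2], [3], [6], [7]].
Step i=7: Q has 7 at row 1, column 3; remove that cell from P, ejecting 5. So w(7) = 5. P is now [[1, 4], [2], [3], [6], [7]].
Step i=6: Q has 6 at row 5, column 1; remove 7 from row 5 of P and reverse-bump: 7 enters row 4 and ejects 6; 6 enters row 3 and ejects 3; 3 enters row 2 and ejects 2; 2 enters row 1 and ejects 1. So w(6) = 1. P is now [[2, 4], [3], [6], [7]].
Step i=5: Q has 5 at row 4, column 1; remove 7 from row 4 of P and reverse-bump: 7 enters row 3 and ejects 6; 6 enters row 2 and ejects 3; 3 enters row 1 and ejects 2. So w(5) = 2. P is now [[3, 4], [6], [7]].
Step i=4: Q has 4 at row 3, column 1; remove 7 from row 3 of P and reverse-bump: 7 enters row 2 and ejects 6; 6 enters row 1 and ejects 4. So w(4) = 4. P is now [[3, 6], [7]].
Step i=3: Q has 3 at row 1, column 2; remove that cell from P, ejecting 6. So w(3) = 6. P is now [[3], [7]].
Step i=2: Q has 2 at row 2, column 1; remove 7 from row 2 of P and reverse-bump: 7 enters row 1 and ejects 3. So w(2) = 3. P is now [[7]].
Step i=1: Q has 1 at row 1, column 1; remove that cell from P, ejecting 7. So w(1) = 7. P is now [].

So w = 7 3 6 4 2 1 5 8.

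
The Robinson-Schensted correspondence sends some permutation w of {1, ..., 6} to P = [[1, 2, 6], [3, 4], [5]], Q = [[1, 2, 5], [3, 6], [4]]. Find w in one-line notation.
Reverse the RSK construction: for i from n down to 1, find the cell of Q containing i, remove the entry at that cell from P, and reverse-bump it up through P; the value ejected from row 1 is w(i).

Step i=6: Q has 6 at row 2, column 2; remove 4 from row 2 of P and reverse-bump: 4 enters row 1 and ejects 2. So w(6) = 2. P is now [[1, 4, 6], [3], [5]].
Step i=5: Q has 5 at row 1, column 3; remove that cell from P, ejecting 6. So w(5) = 6. P is now [[1, 4], [3], [5]].
Step i=4: Q has 4 at row 3, column 1; remove 5 from row 3 of P and reverse-bump: 5 enters row 2 and ejects 3; 3 enters row 1 and ejects 1. So w(4) = 1. P is now [[3, 4], [5]].
Step i=3: Q has 3 at row 2, column 1; remove 5 from row 2 of P and reverse-bump: 5 enters row 1 and ejects 4. So w(3) = 4. P is now [[3, 5]].
Step i=2: Q has 2 at row 1, column 2; remove that cell from P, ejecting 5. So w(2) = 5. P is now [[3]].
Step i=1: Q has 1 at row 1, column 1; remove that cell from P, ejecting 3. So w(1) = 3. P is now [].

So w = 3 5 4 1 6 2.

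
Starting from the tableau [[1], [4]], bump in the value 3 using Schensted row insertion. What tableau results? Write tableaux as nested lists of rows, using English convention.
[[1, 3], [4]]

3 is larger than every entry of row 1, so it is appended to row 1. The new tableau is [[1, 3], [4]].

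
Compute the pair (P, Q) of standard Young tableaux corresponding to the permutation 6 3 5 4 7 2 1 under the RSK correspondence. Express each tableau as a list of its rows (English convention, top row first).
P = [[1, 4, 7], [2], [3], [5], [6]], Q = [[1, 3, 5], [2], [4], [6], [7]]

Insert each entry of the permutation into P by Schensted row insertion, recording in Q the position of each new cell.

Insert 6: appended to row 1. P = [[6]].
Insert 3: 3 bumps 6 from row 1; 6 starts row 2. P = [[3], [6]].
Insert 5: appended to row 1. P = [[3, 5], [6]].
Insert 4: 4 bumps 5 from row 1; 5 bumps 6 from row 2; 6 starts row 3. P = [[3, 4], [5], [6]].
Insert 7: appended to row 1. P = [[3, 4, 7], [5], [6]].
Insert 2: 2 bumps 3 from row 1; 3 bumps 5 from row 2; 5 bumps 6 from row 3; 6 starts row 4. P = [[2, 4, 7], [3], [5], [6]].
Insert 1: 1 bumps 2 from row 1; 2 bumps 3 from row 2; 3 bumps 5 from row 3; 5 bumps 6 from row 4; 6 starts row 5. P = [[1, 4, 7], [2], [3], [5], [6]].

So P = [[1, 4, 7], [2], [3], [5], [6]], Q = [[1, 3, 5], [2], [4], [6], [7]].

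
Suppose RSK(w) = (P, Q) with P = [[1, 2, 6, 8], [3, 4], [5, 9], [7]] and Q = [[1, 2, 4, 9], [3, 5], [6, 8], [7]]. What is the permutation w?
Reverse the RSK construction: for i from n down to 1, find the cell of Q containing i, remove the entry at that cell from P, and reverse-bump it up through P; the value ejected from row 1 is w(i).

Step i=9: Q has 9 at row 1, column 4; remove that cell from P, ejecting 8. So w(9) = 8. P is now [[1, 2, 6], [3, 4], [5, 9], [7]].
Step i=8: Q has 8 at row 3, column 2; remove 9 from row 3 of P and reverse-bump: 9 enters row 2 and ejects 4; 4 enters row 1 and ejects 2. So w(8) = 2. P is now [[1, 4, 6], [3, 9], [5], [7]].
Step i=7: Q has 7 at row 4, column 1; remove 7 from row 4 of P and reverse-bump: 7 enters row 3 and ejects 5; 5 enters row 2 and ejects 3; 3 enters row 1 and ejects 1. So w(7) = 1. P is now [[3, 4, 6], [5, 9], [7]].
Step i=6: Q has 6 at row 3, column 1; remove 7 from row 3 of P and reverse-bump: 7 enters row 2 and ejects 5; 5 enters row 1 and ejects 4. So w(6) = 4. P is now [[3, 5, 6], [7, 9]].
Step i=5: Q has 5 at row 2, column 2; remove 9 from row 2 of P and reverse-bump: 9 enters row 1 and ejects 6. So w(5) = 6. P is now [[3, 5, 9], [7]].
Step i=4: Q has 4 at row 1, column 3; remove that cell from P, ejecting 9. So w(4) = 9. P is now [[3, 5], [7]].
Step i=3: Q has 3 at row 2, column 1; remove 7 from row 2 of P and reverse-bump: 7 enters row 1 and ejects 5. So w(3) = 5. P is now [[3, 7]].
Step i=2: Q has 2 at row 1, column 2; remove that cell from P, ejecting 7. So w(2) = 7. P is now [[3]].
Step i=1: Q has 1 at row 1, column 1; remove that cell from P, ejecting 3. So w(1) = 3. P is now [].

So w = 3 7 5 9 6 4 1 2 8.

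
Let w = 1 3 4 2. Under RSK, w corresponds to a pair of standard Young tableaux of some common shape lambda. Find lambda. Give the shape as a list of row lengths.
Row-insert each entry into an empty tableau.

After inserting 1: P = [[1]].
After inserting 3: P = [[1, 3]].
After inserting 4: P = [[1, 3, 4]].
After inserting 2: P = [[1, 2, 4], [3]].

The final insertion tableau P = [[1, 2, 4], [3]] has shape [3, 1].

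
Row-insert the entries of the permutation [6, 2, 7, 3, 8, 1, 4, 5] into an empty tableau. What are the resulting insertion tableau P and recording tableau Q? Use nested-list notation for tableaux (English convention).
Insert each entry of the permutation into P by Schensted row insertion, recording in Q the position of each new cell.

Insert 6: appended to row 1. P = [[6]], Q = [[1]].
Insert 2: 2 bumps 6 from row 1; 6 starts row 2. P = [[2], [6]], Q = [[1], [2]].
Insert 7: appended to row 1. P = [[2, 7], [6]], Q = [[1, 3], [2]].
Insert 3: 3 bumps 7 from row 1; 7 appends to row 2. P = [[2, 3], [6, 7]], Q = [[1, 3], [2, 4]].
Insert 8: appended to row 1. P = [[2, 3, 8], [6, 7]], Q = [[1, 3, 5], [2, 4]].
Insert 1: 1 bumps 2 from row 1; 2 bumps 6 from row 2; 6 starts row 3. P = [[1, 3, 8], [2, 7], [6]], Q = [[1, 3, 5], [2, 4], [6]].
Insert 4: 4 bumps 8 from row 1; 8 appends to row 2. P = [[1, 3, 4], [2, 7, 8], [6]], Q = [[1, 3, 5], [2, 4, 7], [6]].
Insert 5: appended to row 1. P = [[1, 3, 4, 5], [2, 7, 8], [6]], Q = [[1, 3, 5, 8], [2, 4, 7], [6]].

So P = [[1, 3, 4, 5], [2, 7, 8], [6]], Q = [[1, 3, 5, 8], [2, 4, 7], [6]].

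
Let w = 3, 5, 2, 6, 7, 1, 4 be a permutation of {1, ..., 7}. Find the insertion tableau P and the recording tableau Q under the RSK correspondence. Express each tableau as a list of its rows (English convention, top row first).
Insert each entry of the permutation into P by Schensted row insertion, recording in Q the position of each new cell.

Insert 3: appended to row 1. P = [[3]], Q = [[1]].
Insert 5: appended to row 1. P = [[3, 5]], Q = [[1, 2]].
Insert 2: 2 bumps 3 from row 1; 3 starts row 2. P = [[2, 5], [3]], Q = [[1, 2], [3]].
Insert 6: appended to row 1. P = [[2, 5, 6], [3]], Q = [[1, 2, 4], [3]].
Insert 7: appended to row 1. P = [[2, 5, 6, 7], [3]], Q = [[1, 2, 4, 5], [3]].
Insert 1: 1 bumps 2 from row 1; 2 bumps 3 from row 2; 3 starts row 3. P = [[1, 5, 6, 7], [2], [3]], Q = [[1, 2, 4, 5], [3], [6]].
Insert 4: 4 bumps 5 from row 1; 5 appends to row 2. P = [[1, 4, 6, 7], [2, 5], [3]], Q = [[1, 2, 4, 5], [3, 7], [6]].

So P = [[1, 4, 6, 7], [2, 5], [3]], Q = [[1, 2, 4, 5], [3, 7], [6]].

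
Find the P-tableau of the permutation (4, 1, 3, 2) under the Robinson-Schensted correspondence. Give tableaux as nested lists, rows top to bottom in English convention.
Insert 4: appended to row 1. P = [[4]].
Insert 1: 1 bumps 4 from row 1; 4 starts row 2. P = [[1], [4]].
Insert 3: appended to row 1. P = [[1, 3], [4]].
Insert 2: 2 bumps 3 from row 1; 3 bumps 4 from row 2; 4 starts row 3. P = [[1, 2], [3], [4]].

So P = [[1, 2], [3], [4]].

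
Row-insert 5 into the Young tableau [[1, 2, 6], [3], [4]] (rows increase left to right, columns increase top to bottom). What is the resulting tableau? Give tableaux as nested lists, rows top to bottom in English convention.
In row 1, 5 replaces 6 (the leftmost entry greater than 5); 6 is bumped to row 2. 6 is appended to row 2. The new tableau is [[1, 2, 5], [3, 6], [4]].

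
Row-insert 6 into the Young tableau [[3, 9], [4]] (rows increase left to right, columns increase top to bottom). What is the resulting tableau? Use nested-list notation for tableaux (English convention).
[[3, 6], [4, 9]]

In row 1, 6 replaces 9 (the leftmost entry greater than 6); 9 is bumped to row 2. 9 is appended to row 2. The new tableau is [[3, 6], [4, 9]].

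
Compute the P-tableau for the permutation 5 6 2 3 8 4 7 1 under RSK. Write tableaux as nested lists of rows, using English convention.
P = [[1, 3, 4, 7], [2, 6, 8], [5]]

Insert 5: appended to row 1. P = [[5]].
Insert 6: appended to row 1. P = [[5, 6]].
Insert 2: 2 bumps 5 from row 1; 5 starts row 2. P = [[2, 6], [5]].
Insert 3: 3 bumps 6 from row 1; 6 appends to row 2. P = [[2, 3], [5, 6]].
Insert 8: appended to row 1. P = [[2, 3, 8], [5, 6]].
Insert 4: 4 bumps 8 from row 1; 8 appends to row 2. P = [[2, 3, 4], [5, 6, 8]].
Insert 7: appended to row 1. P = [[2, 3, 4, 7], [5, 6, 8]].
Insert 1: 1 bumps 2 from row 1; 2 bumps 5 from row 2; 5 starts row 3. P = [[1, 3, 4, 7], [2, 6, 8], [5]].

So P = [[1, 3, 4, 7], [2, 6, 8], [5]].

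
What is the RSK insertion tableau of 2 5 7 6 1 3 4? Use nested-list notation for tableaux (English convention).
P = [[1, 3, 4], [2, 5, 6], [7]]

Insert 2: appended to row 1. P = [[2]].
Insert 5: appended to row 1. P = [[2, 5]].
Insert 7: appended to row 1. P = [[2, 5, 7]].
Insert 6: 6 bumps 7 from row 1; 7 starts row 2. P = [[2, 5, 6], [7]].
Insert 1: 1 bumps 2 from row 1; 2 bumps 7 from row 2; 7 starts row 3. P = [[1, 5, 6], [2], [7]].
Insert 3: 3 bumps 5 from row 1; 5 appends to row 2. P = [[1, 3, 6], [2, 5], [7]].
Insert 4: 4 bumps 6 from row 1; 6 appends to row 2. P = [[1, 3, 4], [2, 5, 6], [7]].

So P = [[1, 3, 4], [2, 5, 6], [7]].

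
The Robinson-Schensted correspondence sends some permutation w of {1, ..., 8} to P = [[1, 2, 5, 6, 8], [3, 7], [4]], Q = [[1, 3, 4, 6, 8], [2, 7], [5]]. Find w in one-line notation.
4 1 3 5 2 7 6 8

Reverse the RSK construction: for i from n down to 1, find the cell of Q containing i, remove the entry at that cell from P, and reverse-bump it up through P; the value ejected from row 1 is w(i).

Step i=8: Q has 8 at row 1, column 5; remove that cell from P, ejecting 8. So w(8) = 8. P is now [[1, 2, 5, 6], [3, 7], [4]].
Step i=7: Q has 7 at row 2, column 2; remove 7 from row 2 of P and reverse-bump: 7 enters row 1 and ejects 6. So w(7) = 6. P is now [[1, 2, 5, 7], [3], [4]].
Step i=6: Q has 6 at row 1, column 4; remove that cell from P, ejecting 7. So w(6) = 7. P is now [[1, 2, 5], [3], [4]].
Step i=5: Q has 5 at row 3, column 1; remove 4 from row 3 of P and reverse-bump: 4 enters row 2 and ejects 3; 3 enters row 1 and ejects 2. So w(5) = 2. P is now [[1, 3, 5], [4]].
Step i=4: Q has 4 at row 1, column 3; remove that cell from P, ejecting 5. So w(4) = 5. P is now [[1, 3], [4]].
Step i=3: Q has 3 at row 1, column 2; remove that cell from P, ejecting 3. So w(3) = 3. P is now [[1], [4]].
Step i=2: Q has 2 at row 2, column 1; remove 4 from row 2 of P and reverse-bump: 4 enters row 1 and ejects 1. So w(2) = 1. P is now [[4]].
Step i=1: Q has 1 at row 1, column 1; remove that cell from P, ejecting 4. So w(1) = 4. P is now [].

So w = 4 1 3 5 2 7 6 8.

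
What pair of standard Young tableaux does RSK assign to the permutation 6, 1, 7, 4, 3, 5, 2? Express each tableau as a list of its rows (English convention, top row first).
Insert each entry of the permutation into P by Schensted row insertion, recording in Q the position of each new cell.

Insert 6: appended to row 1. P = [[6]].
Insert 1: 1 bumps 6 from row 1; 6 starts row 2. P = [[1], [6]].
Insert 7: appended to row 1. P = [[1, 7], [6]].
Insert 4: 4 bumps 7 from row 1; 7 appends to row 2. P = [[1, 4], [6, 7]].
Insert 3: 3 bumps 4 from row 1; 4 bumps 6 from row 2; 6 starts row 3. P = [[1, 3], [4, 7], [6]].
Insert 5: appended to row 1. P = [[1, 3, 5], [4, 7], [6]].
Insert 2: 2 bumps 3 from row 1; 3 bumps 4 from row 2; 4 bumps 6 from row 3; 6 starts row 4. P = [[1, 2, 5], [3, 7], [4], [6]].

So P = [[1, 2, 5], [3, 7], [4], [6]], Q = [[1, 3, 6], [2, 4], [5], [7]].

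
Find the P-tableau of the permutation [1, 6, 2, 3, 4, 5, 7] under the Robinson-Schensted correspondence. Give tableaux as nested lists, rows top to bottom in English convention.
After inserting 1: P = [[1]].
After inserting 6: P = [[1, 6]].
After inserting 2: P = [[1, 2], [6]].
After inserting 3: P = [[1, 2, 3], [6]].
After inserting 4: P = [[1, 2, 3, 4], [6]].
After inserting 5: P = [[1, 2, 3, 4, 5], [6]].
After inserting 7: P = [[1, 2, 3, 4, 5, 7], [6]].

So P = [[1, 2, 3, 4, 5, 7], [6]].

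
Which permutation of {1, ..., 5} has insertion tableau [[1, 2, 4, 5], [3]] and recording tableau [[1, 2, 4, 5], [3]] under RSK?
Reverse the RSK construction: for i from n down to 1, find the cell of Q containing i, remove the entry at that cell from P, and reverse-bump it up through P; the value ejected from row 1 is w(i).

Step i=5: Q has 5 at row 1, column 4; remove that cell from P, ejecting 5. So w(5) = 5. P is now [[1, 2, 4], [3]].
Step i=4: Q has 4 at row 1, column 3; remove that cell from P, ejecting 4. So w(4) = 4. P is now [[1, 2], [3]].
Step i=3: Q has 3 at row 2, column 1; remove 3 from row 2 of P and reverse-bump: 3 enters row 1 and ejects 2. So w(3) = 2. P is now [[1, 3]].
Step i=2: Q has 2 at row 1, column 2; remove that cell from P, ejecting 3. So w(2) = 3. P is now [[1]].
Step i=1: Q has 1 at row 1, column 1; remove that cell from P, ejecting 1. So w(1) = 1. P is now [].

So w = 1 3 2 4 5.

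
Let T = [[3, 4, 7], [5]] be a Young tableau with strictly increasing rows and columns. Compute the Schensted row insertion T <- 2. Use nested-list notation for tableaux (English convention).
[[2, 4, 7], [3], [5]]

In row 1, 2 replaces 3 (the leftmost entry greater than 2); 3 is bumped to row 2. In row 2, 3 replaces 5 (the leftmost entry greater than 3); 5 is bumped to row 3. 5 starts a new row 3. The new tableau is [[2, 4, 7], [3], [5]].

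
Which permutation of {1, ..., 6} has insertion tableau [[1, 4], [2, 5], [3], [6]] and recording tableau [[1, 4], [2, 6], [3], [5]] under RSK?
6 3 2 5 1 4

Reverse the RSK construction: for i from n down to 1, find the cell of Q containing i, remove the entry at that cell from P, and reverse-bump it up through P; the value ejected from row 1 is w(i).

Step i=6: Q has 6 at row 2, column 2; remove 5 from row 2 of P and reverse-bump: 5 enters row 1 and ejects 4. So w(6) = 4. P is now [[1, 5], [2], [3], [6]].
Step i=5: Q has 5 at row 4, column 1; remove 6 from row 4 of P and reverse-bump: 6 enters row 3 and ejects 3; 3 enters row 2 and ejects 2; 2 enters row 1 and ejects 1. So w(5) = 1. P is now [[2, 5], [3], [6]].
Step i=4: Q has 4 at row 1, column 2; remove that cell from P, ejecting 5. So w(4) = 5. P is now [[2], [3], [6]].
Step i=3: Q has 3 at row 3, column 1; remove 6 from row 3 of P and reverse-bump: 6 enters row 2 and ejects 3; 3 enters row 1 and ejects 2. So w(3) = 2. P is now [[3], [6]].
Step i=2: Q has 2 at row 2, column 1; remove 6 from row 2 of P and reverse-bump: 6 enters row 1 and ejects 3. So w(2) = 3. P is now [[6]].
Step i=1: Q has 1 at row 1, column 1; remove that cell from P, ejecting 6. So w(1) = 6. P is now [].

So w = 6 3 2 5 1 4.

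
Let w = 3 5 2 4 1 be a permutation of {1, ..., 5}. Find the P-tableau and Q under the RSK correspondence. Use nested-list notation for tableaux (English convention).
P = [[1, 4], [2, 5], [3]], Q = [[1, 2], [3, 4], [5]]

Insert each entry of the permutation into P by Schensted row insertion, recording in Q the position of each new cell.

After inserting 3: P = [[3]].
After inserting 5: P = [[3, 5]].
After inserting 2: P = [[2, 5], [3]].
After inserting 4: P = [[2, 4], [3, 5]].
After inserting 1: P = [[1, 4], [2, 5], [3]].

So P = [[1, 4], [2, 5], [3]], Q = [[1, 2], [3, 4], [5]].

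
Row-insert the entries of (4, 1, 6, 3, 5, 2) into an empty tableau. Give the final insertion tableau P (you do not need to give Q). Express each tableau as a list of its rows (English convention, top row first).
P = [[1, 2, 5], [3, 6], [4]]

Insert 4: appended to row 1. P = [[4]].
Insert 1: 1 bumps 4 from row 1; 4 starts row 2. P = [[1], [4]].
Insert 6: appended to row 1. P = [[1, 6], [4]].
Insert 3: 3 bumps 6 from row 1; 6 appends to row 2. P = [[1, 3], [4, 6]].
Insert 5: appended to row 1. P = [[1, 3, 5], [4, 6]].
Insert 2: 2 bumps 3 from row 1; 3 bumps 4 from row 2; 4 starts row 3. P = [[1, 2, 5], [3, 6], [4]].

So P = [[1, 2, 5], [3, 6], [4]].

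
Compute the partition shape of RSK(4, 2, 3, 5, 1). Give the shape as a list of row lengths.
[3, 1, 1]

RSK row insertion gives P = [[1, 3, 5], [2], [4]], which has shape [3, 1, 1].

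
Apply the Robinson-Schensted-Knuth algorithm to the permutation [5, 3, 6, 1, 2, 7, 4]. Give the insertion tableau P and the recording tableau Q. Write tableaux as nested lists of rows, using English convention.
Insert each entry of the permutation into P by Schensted row insertion, recording in Q the position of each new cell.

Insert 5: appended to row 1. P = [[5]], Q = [[1]].
Insert 3: 3 bumps 5 from row 1; 5 starts row 2. P = [[3], [5]], Q = [[1], [2]].
Insert 6: appended to row 1. P = [[3, 6], [5]], Q = [[1, 3], [2]].
Insert 1: 1 bumps 3 from row 1; 3 bumps 5 from row 2; 5 starts row 3. P = [[1, 6], [3], [5]], Q = [[1, 3], [2], [4]].
Insert 2: 2 bumps 6 from row 1; 6 appends to row 2. P = [[1, 2], [3, 6], [5]], Q = [[1, 3], [2, 5], [4]].
Insert 7: appended to row 1. P = [[1, 2, 7], [3, 6], [5]], Q = [[1, 3, 6], [2, 5], [4]].
Insert 4: 4 bumps 7 from row 1; 7 appends to row 2. P = [[1, 2, 4], [3, 6, 7], [5]], Q = [[1, 3, 6], [2, 5, 7], [4]].

So P = [[1, 2, 4], [3, 6, 7], [5]], Q = [[1, 3, 6], [2, 5, 7], [4]].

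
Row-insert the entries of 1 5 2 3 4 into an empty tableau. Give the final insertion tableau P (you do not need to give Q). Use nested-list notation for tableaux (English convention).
P = [[1, 2, 3, 4], [5]]

After inserting 1: P = [[1]].
After inserting 5: P = [[1, 5]].
After inserting 2: P = [[1, 2], [5]].
After inserting 3: P = [[1, 2, 3], [5]].
After inserting 4: P = [[1, 2, 3, 4], [5]].

So P = [[1, 2, 3, 4], [5]].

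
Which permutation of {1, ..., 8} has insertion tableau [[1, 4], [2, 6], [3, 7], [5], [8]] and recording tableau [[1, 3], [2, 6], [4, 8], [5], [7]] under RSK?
8 5 7 3 2 6 1 4

Reverse RSK: for i = n, n-1, ..., 1, locate i in Q, remove the corresponding corner cell from P, and reverse-bump its entry up through P; the value ejected from row 1 is w(i).

So w = 8 5 7 3 2 6 1 4.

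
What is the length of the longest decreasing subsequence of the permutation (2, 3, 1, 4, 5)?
2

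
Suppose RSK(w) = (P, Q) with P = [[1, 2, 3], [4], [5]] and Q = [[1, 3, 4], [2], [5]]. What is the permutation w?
Reverse the RSK construction: for i from n down to 1, find the cell of Q containing i, remove the entry at that cell from P, and reverse-bump it up through P; the value ejected from row 1 is w(i).

Step i=5: Q has 5 at row 3, column 1; remove 5 from row 3 of P and reverse-bump: 5 enters row 2 and ejects 4; 4 enters row 1 and ejects 3. So w(5) = 3. P is now [[1, 2, 4], [5]].
Step i=4: Q has 4 at row 1, column 3; remove that cell from P, ejecting 4. So w(4) = 4. P is now [[1, 2], [5]].
Step i=3: Q has 3 at row 1, column 2; remove that cell from P, ejecting 2. So w(3) = 2. P is now [[1], [5]].
Step i=2: Q has 2 at row 2, column 1; remove 5 from row 2 of P and reverse-bump: 5 enters row 1 and ejects 1. So w(2) = 1. P is now [[5]].
Step i=1: Q has 1 at row 1, column 1; remove that cell from P, ejecting 5. So w(1) = 5. P is now [].

So w = 5 1 2 4 3.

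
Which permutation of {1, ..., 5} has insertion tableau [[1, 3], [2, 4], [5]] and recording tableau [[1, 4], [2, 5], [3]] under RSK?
5 2 1 4 3

Reverse RSK: for i = n, n-1, ..., 1, locate i in Q, remove the corresponding corner cell from P, and reverse-bump its entry up through P; the value ejected from row 1 is w(i).

So w = 5 2 1 4 3.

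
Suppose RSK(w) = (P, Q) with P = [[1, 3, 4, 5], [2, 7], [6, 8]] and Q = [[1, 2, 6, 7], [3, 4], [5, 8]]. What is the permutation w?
6 8 2 3 1 4 7 5

Reverse the RSK construction: for i from n down to 1, find the cell of Q containing i, remove the entry at that cell from P, and reverse-bump it up through P; the value ejected from row 1 is w(i).

Step i=8: Q has 8 at row 3, column 2; remove 8 from row 3 of P and reverse-bump: 8 enters row 2 and ejects 7; 7 enters row 1 and ejects 5. So w(8) = 5. P is now [[1, 3, 4, 7], [2, 8], [6]].
Step i=7: Q has 7 at row 1, column 4; remove that cell from P, ejecting 7. So w(7) = 7. P is now [[1, 3, 4], [2, 8], [6]].
Step i=6: Q has 6 at row 1, column 3; remove that cell from P, ejecting 4. So w(6) = 4. P is now [[1, 3], [2, 8], [6]].
Step i=5: Q has 5 at row 3, column 1; remove 6 from row 3 of P and reverse-bump: 6 enters row 2 and ejects 2; 2 enters row 1 and ejects 1. So w(5) = 1. P is now [[2, 3], [6, 8]].
Step i=4: Q has 4 at row 2, column 2; remove 8 from row 2 of P and reverse-bump: 8 enters row 1 and ejects 3. So w(4) = 3. P is now [[2, 8], [6]].
Step i=3: Q has 3 at row 2, column 1; remove 6 from row 2 of P and reverse-bump: 6 enters row 1 and ejects 2. So w(3) = 2. P is now [[6, 8]].
Step i=2: Q has 2 at row 1, column 2; remove that cell from P, ejecting 8. So w(2) = 8. P is now [[6]].
Step i=1: Q has 1 at row 1, column 1; remove that cell from P, ejecting 6. So w(1) = 6. P is now [].

So w = 6 8 2 3 1 4 7 5.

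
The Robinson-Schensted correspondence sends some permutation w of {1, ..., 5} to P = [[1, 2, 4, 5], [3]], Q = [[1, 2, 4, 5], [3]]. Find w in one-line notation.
Reverse RSK: for i = n, n-1, ..., 1, locate i in Q, remove the corresponding corner cell from P, and reverse-bump its entry up through P; the value ejected from row 1 is w(i).

So w = 1 3 2 4 5.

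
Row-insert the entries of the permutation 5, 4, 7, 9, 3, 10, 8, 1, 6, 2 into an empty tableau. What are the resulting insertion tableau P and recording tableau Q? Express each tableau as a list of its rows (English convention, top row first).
P = [[1, 2, 8, 10], [3, 6], [4, 7], [5, 9]], Q = [[1, 3, 4, 6], [2, 7], [5, 9], [8, 10]]

Insert each entry of the permutation into P by Schensted row insertion, recording in Q the position of each new cell.

Insert 5: appended to row 1. P = [[5]].
Insert 4: 4 bumps 5 from row 1; 5 starts row 2. P = [[4], [5]].
Insert 7: appended to row 1. P = [[4, 7], [5]].
Insert 9: appended to row 1. P = [[4, 7, 9], [5]].
Insert 3: 3 bumps 4 from row 1; 4 bumps 5 from row 2; 5 starts row 3. P = [[3, 7, 9], [4], [5]].
Insert 10: appended to row 1. P = [[3, 7, 9, 10], [4], [5]].
Insert 8: 8 bumps 9 from row 1; 9 appends to row 2. P = [[3, 7, 8, 10], [4, 9], [5]].
Insert 1: 1 bumps 3 from row 1; 3 bumps 4 from row 2; 4 bumps 5 from row 3; 5 starts row 4. P = [[1, 7, 8, 10], [3, 9], [4], [5]].
Insert 6: 6 bumps 7 from row 1; 7 bumps 9 from row 2; 9 appends to row 3. P = [[1, 6, 8, 10], [3, 7], [4, 9], [5]].
Insert 2: 2 bumps 6 from row 1; 6 bumps 7 from row 2; 7 bumps 9 from row 3; 9 appends to row 4. P = [[1, 2, 8, 10], [3, 6], [4, 7], [5, 9]].

So P = [[1, 2, 8, 10], [3, 6], [4, 7], [5, 9]], Q = [[1, 3, 4, 6], [2, 7], [5, 9], [8, 10]].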